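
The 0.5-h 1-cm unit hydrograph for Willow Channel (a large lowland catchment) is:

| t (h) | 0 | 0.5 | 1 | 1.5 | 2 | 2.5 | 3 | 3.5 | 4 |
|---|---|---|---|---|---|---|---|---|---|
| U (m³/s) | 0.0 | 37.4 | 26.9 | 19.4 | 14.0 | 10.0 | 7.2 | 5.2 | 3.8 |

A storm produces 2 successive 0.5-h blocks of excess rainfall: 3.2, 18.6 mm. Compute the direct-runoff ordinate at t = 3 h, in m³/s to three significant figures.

Q ≈ 20.9 m³/s

By discrete convolution, Q_j = Σ (P_i / 10 mm) · U_{j−i}.
At t = 3 h (j=6): Q = (3.2/10)·7.2 + (18.6/10)·10.0 = 20.9 m³/s.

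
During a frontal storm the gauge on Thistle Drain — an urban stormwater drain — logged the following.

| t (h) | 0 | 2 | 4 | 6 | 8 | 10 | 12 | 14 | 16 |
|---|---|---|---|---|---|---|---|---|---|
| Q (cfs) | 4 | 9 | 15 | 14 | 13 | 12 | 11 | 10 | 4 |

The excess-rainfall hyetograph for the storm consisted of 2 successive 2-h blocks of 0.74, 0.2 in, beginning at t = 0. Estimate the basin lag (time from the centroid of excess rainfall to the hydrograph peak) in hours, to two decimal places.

Centroid of excess rainfall: t_c = Σ P_i·t̄_i / ΣP_i = 1.4255 h (block centres at 1, 3 h).
Hydrograph peak occurs at t = 4 h, so basin lag t_L = 4 − 1.4255 = 2.57 h.

t_L ≈ 2.57 h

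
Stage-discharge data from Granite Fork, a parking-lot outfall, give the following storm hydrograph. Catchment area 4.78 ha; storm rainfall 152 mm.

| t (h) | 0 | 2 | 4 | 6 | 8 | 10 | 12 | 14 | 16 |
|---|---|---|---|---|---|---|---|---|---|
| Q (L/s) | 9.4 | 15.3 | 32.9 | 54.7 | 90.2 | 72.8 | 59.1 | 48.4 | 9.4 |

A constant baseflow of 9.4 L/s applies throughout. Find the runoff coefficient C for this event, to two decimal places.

C ≈ 0.30

ΣQ_DR = 307.6 L/s; V = ΣQ_DR·Δt = 2.215 × 10^6 L.
Runoff depth d = V / A = 46.33 mm.
C = d / P = 46.33 / 152 = 0.30.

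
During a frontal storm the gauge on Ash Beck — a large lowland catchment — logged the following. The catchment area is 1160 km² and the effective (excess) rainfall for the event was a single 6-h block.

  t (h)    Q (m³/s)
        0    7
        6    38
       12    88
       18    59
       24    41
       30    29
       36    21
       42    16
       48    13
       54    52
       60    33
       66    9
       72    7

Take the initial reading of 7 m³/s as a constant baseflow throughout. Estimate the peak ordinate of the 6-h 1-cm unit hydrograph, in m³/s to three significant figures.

U_p ≈ 135 m³/s

Direct runoff: 0.0, 31.0, 81.0, 52.0, 34.0, 22.0, 14.0, 9.0, 6.0, 45.0, 26.0, 2.0, 0.0 m³/s; ΣQ_DR = 322.0 m³/s, peak = 81.0 m³/s.
Runoff depth d = ΣQ_DR·Δt / A = 322.0 × 21600 / (1160 km²) = 5.996 mm.
The 1-cm UH is the DRH scaled by (10 mm)/d, so U_p = 81.0 × 10/5.996 = 135 m³/s.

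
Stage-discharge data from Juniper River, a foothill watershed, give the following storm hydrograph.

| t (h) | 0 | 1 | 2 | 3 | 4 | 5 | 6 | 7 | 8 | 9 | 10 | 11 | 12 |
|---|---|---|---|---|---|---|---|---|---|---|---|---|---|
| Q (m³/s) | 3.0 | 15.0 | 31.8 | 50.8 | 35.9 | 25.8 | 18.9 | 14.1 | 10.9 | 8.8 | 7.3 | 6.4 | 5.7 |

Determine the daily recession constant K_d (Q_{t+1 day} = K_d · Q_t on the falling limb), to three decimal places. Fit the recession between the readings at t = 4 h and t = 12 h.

Between t = 4 h and t = 12 h the flow falls from 35.9 to 5.7 m³/s over 8×1 h = 8 h.
Per-interval ratio K = (5.7/35.9)^(1/8) = 0.7945; K_d = K^(24/1) = 0.004.

K_d ≈ 0.004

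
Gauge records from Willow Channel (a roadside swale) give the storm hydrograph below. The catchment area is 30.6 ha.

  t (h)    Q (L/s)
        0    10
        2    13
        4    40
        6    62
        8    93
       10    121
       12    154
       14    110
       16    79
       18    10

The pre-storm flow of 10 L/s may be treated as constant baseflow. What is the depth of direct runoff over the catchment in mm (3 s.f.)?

d ≈ 13.9 mm

Direct runoff: 0.0, 3.0, 30.0, 52.0, 83.0, 111.0, 144.0, 100.0, 69.0, 0.0 L/s; ΣQ_DR = 592.0 L/s.
V = ΣQ_DR · Δt = 592.0 × 7200 s = 4.262 × 10^6 L.
Over A = 30.6 ha, depth = V / A = 13.9 mm.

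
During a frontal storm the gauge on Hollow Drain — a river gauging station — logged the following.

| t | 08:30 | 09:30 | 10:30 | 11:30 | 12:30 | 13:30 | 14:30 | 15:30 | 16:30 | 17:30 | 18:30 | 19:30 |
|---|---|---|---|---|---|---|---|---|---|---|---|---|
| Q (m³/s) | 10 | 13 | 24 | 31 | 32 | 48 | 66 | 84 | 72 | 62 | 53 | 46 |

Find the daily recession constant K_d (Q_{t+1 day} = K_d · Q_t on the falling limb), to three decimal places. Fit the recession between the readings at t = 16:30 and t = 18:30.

Between t = 16:30 and t = 18:30 the flow falls from 72 to 53 m³/s over 2×1 h = 2 h.
Per-interval ratio K = (53/72)^(1/2) = 0.8580; K_d = K^(24/1) = 0.025.

K_d ≈ 0.025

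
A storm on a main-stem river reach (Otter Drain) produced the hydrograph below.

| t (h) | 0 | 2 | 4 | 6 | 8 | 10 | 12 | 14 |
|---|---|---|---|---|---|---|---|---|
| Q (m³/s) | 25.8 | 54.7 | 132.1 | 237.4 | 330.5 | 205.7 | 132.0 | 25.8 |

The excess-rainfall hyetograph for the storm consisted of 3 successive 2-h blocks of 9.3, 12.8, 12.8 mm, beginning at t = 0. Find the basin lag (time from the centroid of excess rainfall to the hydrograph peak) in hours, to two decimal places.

t_L ≈ 4.80 h

Centroid of excess rainfall: t_c = Σ P_i·t̄_i / ΣP_i = 3.2006 h (block centres at 1, 3, 5 h).
Hydrograph peak occurs at t = 8 h, so basin lag t_L = 8 − 3.2006 = 4.80 h.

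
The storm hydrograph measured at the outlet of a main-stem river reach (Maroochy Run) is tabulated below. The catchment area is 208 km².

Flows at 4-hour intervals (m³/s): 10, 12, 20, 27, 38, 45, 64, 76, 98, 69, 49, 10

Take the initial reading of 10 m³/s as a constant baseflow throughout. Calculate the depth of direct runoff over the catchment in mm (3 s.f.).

Direct runoff: 0.0, 2.0, 10.0, 17.0, 28.0, 35.0, 54.0, 66.0, 88.0, 59.0, 39.0, 0.0 m³/s; ΣQ_DR = 398.0 m³/s.
V = ΣQ_DR · Δt = 398.0 × 14400 s = 5.731 × 10^6 m³.
Over A = 208 km², depth = V / A = 27.6 mm.

d ≈ 27.6 mm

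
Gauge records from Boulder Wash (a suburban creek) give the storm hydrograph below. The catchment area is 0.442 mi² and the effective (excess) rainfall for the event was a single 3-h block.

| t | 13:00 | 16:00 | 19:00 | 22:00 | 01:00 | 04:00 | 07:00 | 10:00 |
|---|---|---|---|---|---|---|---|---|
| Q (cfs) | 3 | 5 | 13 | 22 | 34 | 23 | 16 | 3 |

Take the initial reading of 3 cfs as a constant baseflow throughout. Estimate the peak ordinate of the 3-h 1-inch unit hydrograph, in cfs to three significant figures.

Direct runoff: 0.0, 2.0, 10.0, 19.0, 31.0, 20.0, 13.0, 0.0 cfs; ΣQ_DR = 95.00 cfs, peak = 31.0 cfs.
Runoff depth d = ΣQ_DR·Δt / A = 95.00 × 10800 / (0.442 mi²) = 0.9992 in.
The 1-inch UH is the DRH scaled by (1 in)/d, so U_p = 31.0 × 1/0.9992 = 31.0 cfs.

U_p ≈ 31.0 cfs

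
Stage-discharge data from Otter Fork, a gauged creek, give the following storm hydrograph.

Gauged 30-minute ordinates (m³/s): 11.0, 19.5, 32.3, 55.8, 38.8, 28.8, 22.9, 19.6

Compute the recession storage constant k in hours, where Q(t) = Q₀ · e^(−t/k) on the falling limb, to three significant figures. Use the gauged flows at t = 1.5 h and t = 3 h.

k ≈ 1.68 h

On the falling limb, Q drops from 55.8 to 22.9 m³/s between t = 1.5 h and t = 3 h (Δt = 1.5 h).
k = −Δt / ln(Q₂/Q₁) = −1.5 / ln(22.9/55.8) = 1.68 h.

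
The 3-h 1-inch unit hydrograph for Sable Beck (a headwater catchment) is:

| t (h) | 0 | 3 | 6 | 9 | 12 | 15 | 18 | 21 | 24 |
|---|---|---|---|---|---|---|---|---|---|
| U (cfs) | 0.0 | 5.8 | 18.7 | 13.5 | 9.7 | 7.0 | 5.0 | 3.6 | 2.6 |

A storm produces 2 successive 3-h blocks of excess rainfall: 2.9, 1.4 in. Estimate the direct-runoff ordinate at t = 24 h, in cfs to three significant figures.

By discrete convolution, Q_j = Σ (P_i / 1 in) · U_{j−i}.
At t = 24 h (j=8): Q = (2.9/1)·2.6 + (1.4/1)·3.6 = 12.6 cfs.

Q ≈ 12.6 cfs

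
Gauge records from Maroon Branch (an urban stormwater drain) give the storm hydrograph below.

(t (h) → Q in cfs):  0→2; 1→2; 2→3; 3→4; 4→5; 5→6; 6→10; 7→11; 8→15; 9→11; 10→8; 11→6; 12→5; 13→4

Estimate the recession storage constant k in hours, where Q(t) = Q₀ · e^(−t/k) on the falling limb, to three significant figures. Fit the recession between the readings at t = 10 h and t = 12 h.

On the falling limb, Q drops from 8 to 5 cfs between t = 10 h and t = 12 h (Δt = 2 h).
k = −Δt / ln(Q₂/Q₁) = −2 / ln(5/8) = 4.26 h.

k ≈ 4.26 h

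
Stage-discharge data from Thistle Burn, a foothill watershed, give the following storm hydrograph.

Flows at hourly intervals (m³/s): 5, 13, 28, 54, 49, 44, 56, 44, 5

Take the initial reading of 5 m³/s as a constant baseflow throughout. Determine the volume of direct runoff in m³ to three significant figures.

V ≈ 9.11 × 10^5 m³

Direct-runoff ordinates (Q − Q_b): 0.0, 8.0, 23.0, 49.0, 44.0, 39.0, 51.0, 39.0, 0.0 m³/s.
ΣQ_DR = 253.0 m³/s.
With Δt = 1 h = 3600 s, V = ΣQ_DR · Δt = 253.0 × 3600 = 9.11 × 10^5 m³.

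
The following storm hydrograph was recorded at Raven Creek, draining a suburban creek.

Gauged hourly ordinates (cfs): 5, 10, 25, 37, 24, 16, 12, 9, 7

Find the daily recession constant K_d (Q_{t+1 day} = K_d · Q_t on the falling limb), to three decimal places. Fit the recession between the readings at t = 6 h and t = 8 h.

K_d ≈ 0.002

Between t = 6 h and t = 8 h the flow falls from 12 to 7 cfs over 2×1 h = 2 h.
Per-interval ratio K = (7/12)^(1/2) = 0.7638; K_d = K^(24/1) = 0.002.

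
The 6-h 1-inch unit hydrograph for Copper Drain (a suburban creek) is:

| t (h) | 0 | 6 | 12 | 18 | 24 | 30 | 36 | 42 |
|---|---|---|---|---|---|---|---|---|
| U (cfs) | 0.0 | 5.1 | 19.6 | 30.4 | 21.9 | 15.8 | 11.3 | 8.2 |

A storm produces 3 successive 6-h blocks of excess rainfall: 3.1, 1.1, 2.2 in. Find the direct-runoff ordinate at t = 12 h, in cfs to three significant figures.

By discrete convolution, Q_j = Σ (P_i / 1 in) · U_{j−i}.
At t = 12 h (j=2): Q = (3.1/1)·19.6 + (1.1/1)·5.1 + (2.2/1)·0.0 = 66.4 cfs.

Q ≈ 66.4 cfs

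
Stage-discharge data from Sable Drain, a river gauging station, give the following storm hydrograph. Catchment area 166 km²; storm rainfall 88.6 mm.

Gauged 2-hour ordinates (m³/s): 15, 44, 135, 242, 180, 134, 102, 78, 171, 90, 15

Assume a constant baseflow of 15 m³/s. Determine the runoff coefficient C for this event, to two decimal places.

ΣQ_DR = 1041 m³/s; V = ΣQ_DR·Δt = 7.495 × 10^6 m³.
Runoff depth d = V / A = 45.15 mm.
C = d / P = 45.15 / 88.6 = 0.51.

C ≈ 0.51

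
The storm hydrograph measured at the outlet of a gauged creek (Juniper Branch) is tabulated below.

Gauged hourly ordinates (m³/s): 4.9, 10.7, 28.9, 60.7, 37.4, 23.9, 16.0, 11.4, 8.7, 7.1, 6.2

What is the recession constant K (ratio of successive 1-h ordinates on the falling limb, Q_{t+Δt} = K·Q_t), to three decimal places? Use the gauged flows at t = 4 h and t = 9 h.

Using the recession-limb readings at t = 4 h and t = 9 h: Q falls from 37.4 to 7.1 m³/s over 5 intervals.
K = (Q₂/Q₁)^(1/5) = (7.1/37.4)^(1/5) = 0.717.

K ≈ 0.717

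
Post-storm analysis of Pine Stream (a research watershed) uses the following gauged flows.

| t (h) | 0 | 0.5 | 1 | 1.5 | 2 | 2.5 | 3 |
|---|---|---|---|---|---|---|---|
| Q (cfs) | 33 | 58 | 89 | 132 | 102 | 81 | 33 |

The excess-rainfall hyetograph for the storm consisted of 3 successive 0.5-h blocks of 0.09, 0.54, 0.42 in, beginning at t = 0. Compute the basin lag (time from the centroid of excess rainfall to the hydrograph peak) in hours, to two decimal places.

Centroid of excess rainfall: t_c = Σ P_i·t̄_i / ΣP_i = 0.9071 h (block centres at 0.25, 0.75, 1.25 h).
Hydrograph peak occurs at t = 1.5 h, so basin lag t_L = 1.5 − 0.9071 = 0.59 h.

t_L ≈ 0.59 h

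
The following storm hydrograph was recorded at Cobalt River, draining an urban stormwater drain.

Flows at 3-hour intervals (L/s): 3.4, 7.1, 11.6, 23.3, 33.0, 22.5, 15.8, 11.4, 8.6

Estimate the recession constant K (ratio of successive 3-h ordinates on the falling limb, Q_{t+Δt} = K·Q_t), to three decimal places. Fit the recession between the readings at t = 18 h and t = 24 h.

Using the recession-limb readings at t = 18 h and t = 24 h: Q falls from 15.8 to 8.6 L/s over 2 intervals.
K = (Q₂/Q₁)^(1/2) = (8.6/15.8)^(1/2) = 0.738.

K ≈ 0.738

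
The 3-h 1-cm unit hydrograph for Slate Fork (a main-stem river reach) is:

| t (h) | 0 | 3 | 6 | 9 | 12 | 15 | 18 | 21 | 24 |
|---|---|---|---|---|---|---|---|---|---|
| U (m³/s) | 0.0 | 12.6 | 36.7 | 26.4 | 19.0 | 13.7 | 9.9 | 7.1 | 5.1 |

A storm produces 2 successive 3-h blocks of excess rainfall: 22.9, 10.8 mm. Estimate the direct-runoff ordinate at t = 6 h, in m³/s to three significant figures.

By discrete convolution, Q_j = Σ (P_i / 10 mm) · U_{j−i}.
At t = 6 h (j=2): Q = (22.9/10)·36.7 + (10.8/10)·12.6 = 97.7 m³/s.

Q ≈ 97.7 m³/s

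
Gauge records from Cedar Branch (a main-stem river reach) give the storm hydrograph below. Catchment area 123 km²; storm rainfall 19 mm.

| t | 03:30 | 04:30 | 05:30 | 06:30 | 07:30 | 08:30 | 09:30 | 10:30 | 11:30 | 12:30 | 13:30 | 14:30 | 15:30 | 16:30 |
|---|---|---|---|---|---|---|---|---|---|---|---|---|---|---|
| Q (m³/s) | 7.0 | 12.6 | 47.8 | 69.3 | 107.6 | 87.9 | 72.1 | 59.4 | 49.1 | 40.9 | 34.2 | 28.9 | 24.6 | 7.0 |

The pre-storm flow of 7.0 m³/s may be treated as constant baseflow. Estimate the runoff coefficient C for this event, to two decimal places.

C ≈ 0.85

ΣQ_DR = 550.4 m³/s; V = ΣQ_DR·Δt = 1.981 × 10^6 m³.
Runoff depth d = V / A = 16.11 mm.
C = d / P = 16.11 / 19 = 0.85.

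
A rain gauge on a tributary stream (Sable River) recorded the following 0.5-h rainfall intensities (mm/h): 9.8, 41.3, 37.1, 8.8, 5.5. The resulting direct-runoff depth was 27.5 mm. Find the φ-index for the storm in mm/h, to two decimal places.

Only the 2 blocks with intensity above φ contribute runoff: 41.3, 37.1 mm/h.
Σ(I−φ)·Δt = d  ⇒  (41.3+37.1 − 2φ)·0.5 = 27.5
φ = (78.40 − 27.5/0.5) / 2 = 11.70 mm/h.

φ ≈ 11.70 mm/h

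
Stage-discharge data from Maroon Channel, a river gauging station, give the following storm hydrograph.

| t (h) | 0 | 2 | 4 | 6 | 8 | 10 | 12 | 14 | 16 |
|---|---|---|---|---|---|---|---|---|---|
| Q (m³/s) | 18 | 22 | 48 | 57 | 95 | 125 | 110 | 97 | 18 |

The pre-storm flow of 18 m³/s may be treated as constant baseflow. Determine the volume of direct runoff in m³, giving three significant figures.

Direct-runoff ordinates (Q − Q_b): 0.0, 4.0, 30.0, 39.0, 77.0, 107.0, 92.0, 79.0, 0.0 m³/s.
ΣQ_DR = 428.0 m³/s.
With Δt = 2 h = 7200 s, V = ΣQ_DR · Δt = 428.0 × 7200 = 3.08 × 10^6 m³.

V ≈ 3.08 × 10^6 m³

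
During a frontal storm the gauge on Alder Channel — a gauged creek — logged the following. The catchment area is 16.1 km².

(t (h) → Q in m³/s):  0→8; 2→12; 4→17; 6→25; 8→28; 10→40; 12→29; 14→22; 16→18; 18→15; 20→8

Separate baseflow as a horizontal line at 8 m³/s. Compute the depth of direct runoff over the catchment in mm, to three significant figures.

Direct runoff: 0.0, 4.0, 9.0, 17.0, 20.0, 32.0, 21.0, 14.0, 10.0, 7.0, 0.0 m³/s; ΣQ_DR = 134.0 m³/s.
V = ΣQ_DR · Δt = 134.0 × 7200 s = 9.648 × 10^5 m³.
Over A = 16.1 km², depth = V / A = 59.9 mm.

d ≈ 59.9 mm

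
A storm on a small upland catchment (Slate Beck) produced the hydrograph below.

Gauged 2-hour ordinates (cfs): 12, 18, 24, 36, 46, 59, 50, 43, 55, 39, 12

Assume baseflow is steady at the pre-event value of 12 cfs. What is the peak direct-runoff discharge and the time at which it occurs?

Q_p = 47.0 cfs at t = 10 h

Subtracting baseflow gives direct-runoff ordinates: 0.0, 6.0, 12.0, 24.0, 34.0, 47.0, 38.0, 31.0, 43.0, 27.0, 0.0 cfs.
The maximum is 47.0 cfs, occurring at the reading for t = 10 h.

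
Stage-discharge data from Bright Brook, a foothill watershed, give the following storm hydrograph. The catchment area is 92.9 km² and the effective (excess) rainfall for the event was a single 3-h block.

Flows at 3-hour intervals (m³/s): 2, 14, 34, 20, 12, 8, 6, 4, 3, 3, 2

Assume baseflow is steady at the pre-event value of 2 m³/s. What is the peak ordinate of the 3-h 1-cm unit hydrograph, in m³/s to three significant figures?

Direct runoff: 0.0, 12.0, 32.0, 18.0, 10.0, 6.0, 4.0, 2.0, 1.0, 1.0, 0.0 m³/s; ΣQ_DR = 86.00 m³/s, peak = 32.0 m³/s.
Runoff depth d = ΣQ_DR·Δt / A = 86.00 × 10800 / (92.9 km²) = 9.998 mm.
The 1-cm UH is the DRH scaled by (10 mm)/d, so U_p = 32.0 × 10/9.998 = 32.0 m³/s.

U_p ≈ 32.0 m³/s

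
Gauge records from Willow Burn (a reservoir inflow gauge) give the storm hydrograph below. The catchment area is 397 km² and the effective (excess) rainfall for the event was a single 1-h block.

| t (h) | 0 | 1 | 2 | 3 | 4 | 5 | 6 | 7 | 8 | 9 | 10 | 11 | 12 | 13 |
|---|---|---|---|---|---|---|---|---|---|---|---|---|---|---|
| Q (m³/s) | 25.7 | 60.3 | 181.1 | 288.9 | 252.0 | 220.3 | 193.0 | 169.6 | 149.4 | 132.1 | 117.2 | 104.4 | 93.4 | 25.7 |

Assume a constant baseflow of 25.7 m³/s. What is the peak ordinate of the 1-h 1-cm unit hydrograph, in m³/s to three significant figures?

Direct runoff: 0.0, 34.6, 155.4, 263.2, 226.3, 194.6, 167.3, 143.9, 123.7, 106.4, 91.5, 78.7, 67.7, 0.0 m³/s; ΣQ_DR = 1653 m³/s, peak = 263.2 m³/s.
Runoff depth d = ΣQ_DR·Δt / A = 1653 × 3600 / (397 km²) = 14.99 mm.
The 1-cm UH is the DRH scaled by (10 mm)/d, so U_p = 263.2 × 10/14.99 = 176 m³/s.

U_p ≈ 176 m³/s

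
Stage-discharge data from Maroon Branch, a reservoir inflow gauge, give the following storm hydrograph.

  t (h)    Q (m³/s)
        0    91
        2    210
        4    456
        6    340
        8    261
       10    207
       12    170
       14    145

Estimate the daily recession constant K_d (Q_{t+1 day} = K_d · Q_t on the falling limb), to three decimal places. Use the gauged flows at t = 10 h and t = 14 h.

K_d ≈ 0.118

Between t = 10 h and t = 14 h the flow falls from 207 to 145 m³/s over 2×2 h = 4 h.
Per-interval ratio K = (145/207)^(1/2) = 0.8369; K_d = K^(24/2) = 0.118.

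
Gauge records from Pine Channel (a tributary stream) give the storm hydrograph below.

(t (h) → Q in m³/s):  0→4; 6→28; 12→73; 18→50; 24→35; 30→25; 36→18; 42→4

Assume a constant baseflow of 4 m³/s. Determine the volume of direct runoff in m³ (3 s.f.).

V ≈ 4.43 × 10^6 m³

Direct-runoff ordinates (Q − Q_b): 0.0, 24.0, 69.0, 46.0, 31.0, 21.0, 14.0, 0.0 m³/s.
ΣQ_DR = 205.0 m³/s.
With Δt = 6 h = 21600 s, V = ΣQ_DR · Δt = 205.0 × 21600 = 4.43 × 10^6 m³.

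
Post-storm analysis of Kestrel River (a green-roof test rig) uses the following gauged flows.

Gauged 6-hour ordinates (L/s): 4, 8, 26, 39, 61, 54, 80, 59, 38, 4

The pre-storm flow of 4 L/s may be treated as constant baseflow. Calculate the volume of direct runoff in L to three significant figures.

Direct-runoff ordinates (Q − Q_b): 0.0, 4.0, 22.0, 35.0, 57.0, 50.0, 76.0, 55.0, 34.0, 0.0 L/s.
ΣQ_DR = 333.0 L/s.
With Δt = 6 h = 21600 s, V = ΣQ_DR · Δt = 333.0 × 21600 = 7.19 × 10^6 L.

V ≈ 7.19 × 10^6 L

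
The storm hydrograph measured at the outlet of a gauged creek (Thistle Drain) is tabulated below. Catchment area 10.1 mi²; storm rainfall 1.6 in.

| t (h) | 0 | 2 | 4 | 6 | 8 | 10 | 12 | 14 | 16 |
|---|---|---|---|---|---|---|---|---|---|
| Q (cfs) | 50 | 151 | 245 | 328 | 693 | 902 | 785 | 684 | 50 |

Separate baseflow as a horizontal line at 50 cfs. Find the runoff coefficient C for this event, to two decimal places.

C ≈ 0.66

ΣQ_DR = 3438 cfs; V = ΣQ_DR·Δt = 2.475 × 10^7 ft³.
Runoff depth d = V / A = 1.055 in.
C = d / P = 1.055 / 1.6 = 0.66.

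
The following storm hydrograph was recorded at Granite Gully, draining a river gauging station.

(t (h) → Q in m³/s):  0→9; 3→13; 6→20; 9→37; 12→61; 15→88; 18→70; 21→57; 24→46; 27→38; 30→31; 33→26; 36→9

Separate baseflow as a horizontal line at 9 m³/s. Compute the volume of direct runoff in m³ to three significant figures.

Direct-runoff ordinates (Q − Q_b): 0.0, 4.0, 11.0, 28.0, 52.0, 79.0, 61.0, 48.0, 37.0, 29.0, 22.0, 17.0, 0.0 m³/s.
ΣQ_DR = 388.0 m³/s.
With Δt = 3 h = 10800 s, V = ΣQ_DR · Δt = 388.0 × 10800 = 4.19 × 10^6 m³.

V ≈ 4.19 × 10^6 m³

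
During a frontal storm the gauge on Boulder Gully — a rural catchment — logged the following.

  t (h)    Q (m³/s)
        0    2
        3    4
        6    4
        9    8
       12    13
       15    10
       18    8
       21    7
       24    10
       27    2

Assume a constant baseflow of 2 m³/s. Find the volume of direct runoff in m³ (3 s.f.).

Direct-runoff ordinates (Q − Q_b): 0.0, 2.0, 2.0, 6.0, 11.0, 8.0, 6.0, 5.0, 8.0, 0.0 m³/s.
ΣQ_DR = 48.00 m³/s.
With Δt = 3 h = 10800 s, V = ΣQ_DR · Δt = 48.00 × 10800 = 5.18 × 10^5 m³.

V ≈ 5.18 × 10^5 m³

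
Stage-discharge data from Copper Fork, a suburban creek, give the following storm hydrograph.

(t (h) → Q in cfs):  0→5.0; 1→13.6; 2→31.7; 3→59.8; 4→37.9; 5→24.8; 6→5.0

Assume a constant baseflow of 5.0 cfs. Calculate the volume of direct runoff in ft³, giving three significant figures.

V ≈ 5.14 × 10^5 ft³

Direct-runoff ordinates (Q − Q_b): 0.0, 8.6, 26.7, 54.8, 32.9, 19.8, 0.0 cfs.
ΣQ_DR = 142.8 cfs.
With Δt = 1 h = 3600 s, V = ΣQ_DR · Δt = 142.8 × 3600 = 5.14 × 10^5 ft³.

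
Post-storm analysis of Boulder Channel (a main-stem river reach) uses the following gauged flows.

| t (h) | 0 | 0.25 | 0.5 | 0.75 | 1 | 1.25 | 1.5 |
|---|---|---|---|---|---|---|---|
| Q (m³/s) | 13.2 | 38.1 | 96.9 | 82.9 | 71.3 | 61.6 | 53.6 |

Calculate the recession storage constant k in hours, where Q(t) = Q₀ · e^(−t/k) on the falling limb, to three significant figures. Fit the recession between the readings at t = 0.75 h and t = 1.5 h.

On the falling limb, Q drops from 82.9 to 53.6 m³/s between t = 0.75 h and t = 1.5 h (Δt = 0.75 h).
k = −Δt / ln(Q₂/Q₁) = −0.75 / ln(53.6/82.9) = 1.72 h.

k ≈ 1.72 h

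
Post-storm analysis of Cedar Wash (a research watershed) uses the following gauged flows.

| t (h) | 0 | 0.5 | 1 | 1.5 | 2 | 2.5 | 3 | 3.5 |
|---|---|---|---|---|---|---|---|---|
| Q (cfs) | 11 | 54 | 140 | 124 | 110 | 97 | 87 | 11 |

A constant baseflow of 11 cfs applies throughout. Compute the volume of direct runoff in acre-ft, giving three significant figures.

V ≈ 22.6 acre-ft

Direct-runoff ordinates (Q − Q_b): 0.0, 43.0, 129.0, 113.0, 99.0, 86.0, 76.0, 0.0 cfs.
ΣQ_DR = 546.0 cfs.
With Δt = 0.5 h = 1800 s, V = ΣQ_DR · Δt = 546.0 × 1800 = 9.83 × 10^5 ft³ = 22.6 acre-ft.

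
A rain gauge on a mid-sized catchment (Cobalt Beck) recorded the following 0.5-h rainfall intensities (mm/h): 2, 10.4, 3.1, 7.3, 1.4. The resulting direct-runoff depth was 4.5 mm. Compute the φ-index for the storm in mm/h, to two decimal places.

φ ≈ 4.35 mm/h

Only the 2 blocks with intensity above φ contribute runoff: 10.4, 7.3 mm/h.
Σ(I−φ)·Δt = d  ⇒  (10.4+7.3 − 2φ)·0.5 = 4.5
φ = (17.70 − 4.5/0.5) / 2 = 4.35 mm/h.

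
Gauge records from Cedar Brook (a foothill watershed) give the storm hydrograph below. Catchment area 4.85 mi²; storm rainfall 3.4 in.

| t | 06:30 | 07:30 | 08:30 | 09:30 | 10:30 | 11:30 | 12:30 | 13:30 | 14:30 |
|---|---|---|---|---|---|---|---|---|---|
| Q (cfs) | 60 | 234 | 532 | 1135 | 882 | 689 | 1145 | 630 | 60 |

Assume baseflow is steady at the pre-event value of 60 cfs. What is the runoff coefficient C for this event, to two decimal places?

C ≈ 0.45

ΣQ_DR = 4827 cfs; V = ΣQ_DR·Δt = 1.738 × 10^7 ft³.
Runoff depth d = V / A = 1.542 in.
C = d / P = 1.542 / 3.4 = 0.45.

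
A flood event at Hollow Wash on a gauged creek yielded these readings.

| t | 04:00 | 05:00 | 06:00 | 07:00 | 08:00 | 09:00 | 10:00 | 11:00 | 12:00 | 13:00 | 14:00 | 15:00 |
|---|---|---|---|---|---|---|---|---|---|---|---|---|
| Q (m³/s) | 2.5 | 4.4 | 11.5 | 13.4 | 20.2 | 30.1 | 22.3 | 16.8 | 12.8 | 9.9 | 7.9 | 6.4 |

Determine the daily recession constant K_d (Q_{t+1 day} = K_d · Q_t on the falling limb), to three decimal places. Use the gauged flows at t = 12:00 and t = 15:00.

Between t = 12:00 and t = 15:00 the flow falls from 12.8 to 6.4 m³/s over 3×1 h = 3 h.
Per-interval ratio K = (6.4/12.8)^(1/3) = 0.7937; K_d = K^(24/1) = 0.004.

K_d ≈ 0.004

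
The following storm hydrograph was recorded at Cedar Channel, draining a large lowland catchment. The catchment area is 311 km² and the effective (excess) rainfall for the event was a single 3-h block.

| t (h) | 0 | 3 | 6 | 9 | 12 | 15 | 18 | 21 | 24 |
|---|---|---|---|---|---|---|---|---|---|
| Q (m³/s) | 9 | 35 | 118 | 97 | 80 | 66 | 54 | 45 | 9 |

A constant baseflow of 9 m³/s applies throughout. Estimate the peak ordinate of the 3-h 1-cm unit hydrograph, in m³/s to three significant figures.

U_p ≈ 72.7 m³/s

Direct runoff: 0.0, 26.0, 109.0, 88.0, 71.0, 57.0, 45.0, 36.0, 0.0 m³/s; ΣQ_DR = 432.0 m³/s, peak = 109.0 m³/s.
Runoff depth d = ΣQ_DR·Δt / A = 432.0 × 10800 / (311 km²) = 15.00 mm.
The 1-cm UH is the DRH scaled by (10 mm)/d, so U_p = 109.0 × 10/15.00 = 72.7 m³/s.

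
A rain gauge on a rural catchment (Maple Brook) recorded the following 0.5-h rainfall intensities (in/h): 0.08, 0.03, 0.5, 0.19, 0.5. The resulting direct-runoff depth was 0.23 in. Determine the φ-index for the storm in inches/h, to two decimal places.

φ ≈ 0.27 in/h

Only the 2 blocks with intensity above φ contribute runoff: 0.5, 0.5 in/h.
Σ(I−φ)·Δt = d  ⇒  (0.5+0.5 − 2φ)·0.5 = 0.23
φ = (1.000 − 0.23/0.5) / 2 = 0.27 in/h.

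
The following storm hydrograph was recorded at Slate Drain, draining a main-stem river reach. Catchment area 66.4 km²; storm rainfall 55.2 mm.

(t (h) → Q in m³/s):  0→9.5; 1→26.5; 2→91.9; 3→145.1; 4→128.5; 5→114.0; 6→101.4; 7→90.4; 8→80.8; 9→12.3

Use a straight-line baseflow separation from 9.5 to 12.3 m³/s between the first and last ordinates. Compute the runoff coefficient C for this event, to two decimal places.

C ≈ 0.68

ΣQ_DR = 691.4 m³/s; V = ΣQ_DR·Δt = 2.489 × 10^6 m³.
Runoff depth d = V / A = 37.49 mm.
C = d / P = 37.49 / 55.2 = 0.68.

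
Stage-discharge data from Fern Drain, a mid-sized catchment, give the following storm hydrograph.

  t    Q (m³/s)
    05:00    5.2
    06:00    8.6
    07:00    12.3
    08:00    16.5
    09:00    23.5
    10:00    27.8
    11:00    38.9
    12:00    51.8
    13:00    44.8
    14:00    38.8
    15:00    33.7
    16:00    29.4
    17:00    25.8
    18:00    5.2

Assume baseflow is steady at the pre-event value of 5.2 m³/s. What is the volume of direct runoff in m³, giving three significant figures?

Direct-runoff ordinates (Q − Q_b): 0.0, 3.4, 7.1, 11.3, 18.3, 22.6, 33.7, 46.6, 39.6, 33.6, 28.5, 24.2, 20.6, 0.0 m³/s.
ΣQ_DR = 289.5 m³/s.
With Δt = 1 h = 3600 s, V = ΣQ_DR · Δt = 289.5 × 3600 = 1.04 × 10^6 m³.

V ≈ 1.04 × 10^6 m³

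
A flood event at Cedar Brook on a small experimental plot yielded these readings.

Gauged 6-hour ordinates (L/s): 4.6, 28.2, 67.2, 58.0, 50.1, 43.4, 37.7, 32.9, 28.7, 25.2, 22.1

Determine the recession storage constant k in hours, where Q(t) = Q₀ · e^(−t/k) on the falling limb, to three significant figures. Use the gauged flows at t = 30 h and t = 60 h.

On the falling limb, Q drops from 43.4 to 22.1 L/s between t = 30 h and t = 60 h (Δt = 30 h).
k = −Δt / ln(Q₂/Q₁) = −30 / ln(22.1/43.4) = 44.5 h.

k ≈ 44.5 h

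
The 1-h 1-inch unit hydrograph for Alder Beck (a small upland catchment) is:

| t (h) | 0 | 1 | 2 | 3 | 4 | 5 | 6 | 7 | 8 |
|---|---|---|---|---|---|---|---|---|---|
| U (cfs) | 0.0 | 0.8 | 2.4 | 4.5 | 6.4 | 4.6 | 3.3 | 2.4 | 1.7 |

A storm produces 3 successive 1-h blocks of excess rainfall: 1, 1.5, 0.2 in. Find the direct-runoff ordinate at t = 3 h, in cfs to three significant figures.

Q ≈ 8.26 cfs

By discrete convolution, Q_j = Σ (P_i / 1 in) · U_{j−i}.
At t = 3 h (j=3): Q = (1/1)·4.5 + (1.5/1)·2.4 + (0.2/1)·0.8 = 8.26 cfs.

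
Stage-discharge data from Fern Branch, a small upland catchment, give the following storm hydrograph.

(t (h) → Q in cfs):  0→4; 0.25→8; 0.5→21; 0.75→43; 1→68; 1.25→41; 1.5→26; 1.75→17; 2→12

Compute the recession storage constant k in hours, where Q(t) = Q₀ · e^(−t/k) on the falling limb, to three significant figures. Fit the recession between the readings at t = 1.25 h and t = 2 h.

k ≈ 0.610 h

On the falling limb, Q drops from 41 to 12 cfs between t = 1.25 h and t = 2 h (Δt = 0.75 h).
k = −Δt / ln(Q₂/Q₁) = −0.75 / ln(12/41) = 0.610 h.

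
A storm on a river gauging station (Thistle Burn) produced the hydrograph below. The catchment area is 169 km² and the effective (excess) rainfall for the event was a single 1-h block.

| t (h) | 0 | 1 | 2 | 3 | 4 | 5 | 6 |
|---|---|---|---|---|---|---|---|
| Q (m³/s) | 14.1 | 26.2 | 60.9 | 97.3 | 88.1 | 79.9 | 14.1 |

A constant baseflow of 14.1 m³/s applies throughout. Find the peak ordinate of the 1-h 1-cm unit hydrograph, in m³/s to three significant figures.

Direct runoff: 0.0, 12.1, 46.8, 83.2, 74.0, 65.8, 0.0 m³/s; ΣQ_DR = 281.9 m³/s, peak = 83.2 m³/s.
Runoff depth d = ΣQ_DR·Δt / A = 281.9 × 3600 / (169 km²) = 6.005 mm.
The 1-cm UH is the DRH scaled by (10 mm)/d, so U_p = 83.2 × 10/6.005 = 139 m³/s.

U_p ≈ 139 m³/s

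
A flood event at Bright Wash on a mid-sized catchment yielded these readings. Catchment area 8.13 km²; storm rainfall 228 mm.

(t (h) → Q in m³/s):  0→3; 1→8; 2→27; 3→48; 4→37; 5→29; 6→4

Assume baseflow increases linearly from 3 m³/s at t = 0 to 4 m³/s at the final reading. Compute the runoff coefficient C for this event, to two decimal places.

C ≈ 0.26

ΣQ_DR = 131.5 m³/s; V = ΣQ_DR·Δt = 4.734 × 10^5 m³.
Runoff depth d = V / A = 58.23 mm.
C = d / P = 58.23 / 228 = 0.26.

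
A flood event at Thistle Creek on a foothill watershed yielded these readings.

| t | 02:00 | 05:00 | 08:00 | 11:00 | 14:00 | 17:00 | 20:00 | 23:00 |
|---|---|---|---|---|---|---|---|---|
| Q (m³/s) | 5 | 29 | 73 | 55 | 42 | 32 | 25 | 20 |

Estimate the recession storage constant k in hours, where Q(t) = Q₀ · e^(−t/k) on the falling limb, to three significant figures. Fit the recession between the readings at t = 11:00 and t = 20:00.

k ≈ 11.4 h

On the falling limb, Q drops from 55 to 25 m³/s between t = 11:00 and t = 20:00 (Δt = 9 h).
k = −Δt / ln(Q₂/Q₁) = −9 / ln(25/55) = 11.4 h.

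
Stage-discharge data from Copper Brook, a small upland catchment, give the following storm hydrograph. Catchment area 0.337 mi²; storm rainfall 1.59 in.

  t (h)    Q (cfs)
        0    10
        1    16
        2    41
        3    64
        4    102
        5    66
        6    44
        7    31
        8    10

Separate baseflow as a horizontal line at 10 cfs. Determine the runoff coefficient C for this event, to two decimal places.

ΣQ_DR = 294.0 cfs; V = ΣQ_DR·Δt = 1.058 × 10^6 ft³.
Runoff depth d = V / A = 1.352 in.
C = d / P = 1.352 / 1.59 = 0.85.

C ≈ 0.85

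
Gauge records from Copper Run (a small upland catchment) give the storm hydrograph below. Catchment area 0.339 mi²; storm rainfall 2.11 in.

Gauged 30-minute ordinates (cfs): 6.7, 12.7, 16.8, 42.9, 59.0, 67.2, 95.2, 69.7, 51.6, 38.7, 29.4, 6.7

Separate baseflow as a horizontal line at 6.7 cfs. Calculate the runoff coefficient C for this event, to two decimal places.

ΣQ_DR = 416.2 cfs; V = ΣQ_DR·Δt = 7.492 × 10^5 ft³.
Runoff depth d = V / A = 0.9512 in.
C = d / P = 0.9512 / 2.11 = 0.45.

C ≈ 0.45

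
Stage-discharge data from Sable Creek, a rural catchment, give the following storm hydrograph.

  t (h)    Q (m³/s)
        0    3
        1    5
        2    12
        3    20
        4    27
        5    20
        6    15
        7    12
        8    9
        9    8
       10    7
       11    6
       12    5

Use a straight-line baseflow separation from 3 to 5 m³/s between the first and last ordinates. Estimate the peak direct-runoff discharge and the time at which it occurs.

Subtracting baseflow gives direct-runoff ordinates: 0.00, 1.83, 8.67, 16.50, 23.33, 16.17, 11.00, 7.83, 4.67, 3.50, 2.33, 1.17, 0.00 m³/s.
The maximum is 23.33 m³/s, occurring at the reading for t = 4 h.

Q_p = 23.33 m³/s at t = 4 h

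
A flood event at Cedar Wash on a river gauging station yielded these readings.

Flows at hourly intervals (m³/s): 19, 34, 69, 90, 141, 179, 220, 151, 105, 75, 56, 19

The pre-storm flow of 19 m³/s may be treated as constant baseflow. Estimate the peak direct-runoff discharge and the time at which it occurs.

Subtracting baseflow gives direct-runoff ordinates: 0.0, 15.0, 50.0, 71.0, 122.0, 160.0, 201.0, 132.0, 86.0, 56.0, 37.0, 0.0 m³/s.
The maximum is 201.0 m³/s, occurring at the reading for t = 6 h.

Q_p = 201.0 m³/s at t = 6 h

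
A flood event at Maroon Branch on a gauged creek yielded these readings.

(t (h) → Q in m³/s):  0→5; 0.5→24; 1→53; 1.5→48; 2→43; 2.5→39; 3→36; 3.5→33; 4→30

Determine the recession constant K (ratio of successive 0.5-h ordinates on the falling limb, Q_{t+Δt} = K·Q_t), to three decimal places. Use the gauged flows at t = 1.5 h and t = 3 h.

K ≈ 0.909

Using the recession-limb readings at t = 1.5 h and t = 3 h: Q falls from 48 to 36 m³/s over 3 intervals.
K = (Q₂/Q₁)^(1/3) = (36/48)^(1/3) = 0.909.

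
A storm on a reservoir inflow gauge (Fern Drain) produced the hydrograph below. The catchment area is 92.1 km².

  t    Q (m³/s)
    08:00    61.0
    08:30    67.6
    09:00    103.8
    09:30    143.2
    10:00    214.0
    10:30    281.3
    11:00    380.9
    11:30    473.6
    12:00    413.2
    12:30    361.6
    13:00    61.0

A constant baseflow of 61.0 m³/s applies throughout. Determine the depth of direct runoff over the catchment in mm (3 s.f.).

d ≈ 36.9 mm

Direct runoff: 0.0, 6.6, 42.8, 82.2, 153.0, 220.3, 319.9, 412.6, 352.2, 300.6, 0.0 m³/s; ΣQ_DR = 1890 m³/s.
V = ΣQ_DR · Δt = 1890 × 1800 s = 3.402 × 10^6 m³.
Over A = 92.1 km², depth = V / A = 36.9 mm.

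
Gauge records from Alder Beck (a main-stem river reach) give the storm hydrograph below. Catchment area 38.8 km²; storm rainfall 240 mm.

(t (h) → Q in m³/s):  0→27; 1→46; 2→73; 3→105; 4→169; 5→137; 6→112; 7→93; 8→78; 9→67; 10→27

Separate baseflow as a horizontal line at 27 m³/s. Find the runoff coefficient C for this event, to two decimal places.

C ≈ 0.25

ΣQ_DR = 637.0 m³/s; V = ΣQ_DR·Δt = 2.293 × 10^6 m³.
Runoff depth d = V / A = 59.10 mm.
C = d / P = 59.10 / 240 = 0.25.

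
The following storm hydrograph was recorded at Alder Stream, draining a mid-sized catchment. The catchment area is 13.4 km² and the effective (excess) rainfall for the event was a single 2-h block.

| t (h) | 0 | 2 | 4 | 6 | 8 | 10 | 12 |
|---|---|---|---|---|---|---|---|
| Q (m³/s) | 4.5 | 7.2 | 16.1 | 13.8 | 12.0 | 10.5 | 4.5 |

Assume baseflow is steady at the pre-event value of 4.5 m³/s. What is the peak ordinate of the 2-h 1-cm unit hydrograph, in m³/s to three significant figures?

U_p ≈ 5.82 m³/s

Direct runoff: 0.0, 2.7, 11.6, 9.3, 7.5, 6.0, 0.0 m³/s; ΣQ_DR = 37.10 m³/s, peak = 11.6 m³/s.
Runoff depth d = ΣQ_DR·Δt / A = 37.10 × 7200 / (13.4 km²) = 19.93 mm.
The 1-cm UH is the DRH scaled by (10 mm)/d, so U_p = 11.6 × 10/19.93 = 5.82 m³/s.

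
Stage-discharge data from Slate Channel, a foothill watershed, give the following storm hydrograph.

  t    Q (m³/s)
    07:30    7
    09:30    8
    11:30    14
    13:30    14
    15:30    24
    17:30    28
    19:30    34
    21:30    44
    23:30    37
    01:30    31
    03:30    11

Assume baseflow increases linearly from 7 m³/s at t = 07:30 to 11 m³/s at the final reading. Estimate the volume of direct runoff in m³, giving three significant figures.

V ≈ 1.10 × 10^6 m³

Direct-runoff ordinates (Q − Q_b): 0.00, 0.60, 6.20, 5.80, 15.40, 19.00, 24.60, 34.20, 26.80, 20.40, 0.00 m³/s.
ΣQ_DR = 153.0 m³/s.
With Δt = 2 h = 7200 s, V = ΣQ_DR · Δt = 153.0 × 7200 = 1.10 × 10^6 m³.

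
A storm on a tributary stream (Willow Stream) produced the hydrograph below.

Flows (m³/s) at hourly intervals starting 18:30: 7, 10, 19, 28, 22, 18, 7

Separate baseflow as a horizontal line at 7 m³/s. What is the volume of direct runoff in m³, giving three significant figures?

V ≈ 2.23 × 10^5 m³

Direct-runoff ordinates (Q − Q_b): 0.0, 3.0, 12.0, 21.0, 15.0, 11.0, 0.0 m³/s.
ΣQ_DR = 62.00 m³/s.
With Δt = 1 h = 3600 s, V = ΣQ_DR · Δt = 62.00 × 3600 = 2.23 × 10^5 m³.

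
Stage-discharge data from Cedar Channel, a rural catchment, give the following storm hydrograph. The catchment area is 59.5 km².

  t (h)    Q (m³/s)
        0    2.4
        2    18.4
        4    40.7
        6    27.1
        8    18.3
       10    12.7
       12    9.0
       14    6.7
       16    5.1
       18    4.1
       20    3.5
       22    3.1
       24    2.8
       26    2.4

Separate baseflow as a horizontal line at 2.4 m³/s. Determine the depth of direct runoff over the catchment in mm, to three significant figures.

Direct runoff: 0.0, 16.0, 38.3, 24.7, 15.9, 10.3, 6.6, 4.3, 2.7, 1.7, 1.1, 0.7, 0.4, 0.0 m³/s; ΣQ_DR = 122.7 m³/s.
V = ΣQ_DR · Δt = 122.7 × 7200 s = 8.834 × 10^5 m³.
Over A = 59.5 km², depth = V / A = 14.8 mm.

d ≈ 14.8 mm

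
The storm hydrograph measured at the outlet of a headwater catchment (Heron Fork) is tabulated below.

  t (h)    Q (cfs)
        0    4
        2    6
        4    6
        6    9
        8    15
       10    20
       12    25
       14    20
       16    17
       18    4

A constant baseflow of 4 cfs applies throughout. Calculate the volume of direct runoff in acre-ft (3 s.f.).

V ≈ 14.2 acre-ft

Direct-runoff ordinates (Q − Q_b): 0.0, 2.0, 2.0, 5.0, 11.0, 16.0, 21.0, 16.0, 13.0, 0.0 cfs.
ΣQ_DR = 86.00 cfs.
With Δt = 2 h = 7200 s, V = ΣQ_DR · Δt = 86.00 × 7200 = 6.19 × 10^5 ft³ = 14.2 acre-ft.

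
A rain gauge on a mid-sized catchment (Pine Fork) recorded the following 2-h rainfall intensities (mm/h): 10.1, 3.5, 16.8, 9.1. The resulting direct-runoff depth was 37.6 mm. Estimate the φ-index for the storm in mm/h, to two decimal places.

Only the 3 blocks with intensity above φ contribute runoff: 10.1, 16.8, 9.1 mm/h.
Σ(I−φ)·Δt = d  ⇒  (10.1+16.8+9.1 − 3φ)·2 = 37.6
φ = (36.00 − 37.6/2) / 3 = 5.73 mm/h.

φ ≈ 5.73 mm/h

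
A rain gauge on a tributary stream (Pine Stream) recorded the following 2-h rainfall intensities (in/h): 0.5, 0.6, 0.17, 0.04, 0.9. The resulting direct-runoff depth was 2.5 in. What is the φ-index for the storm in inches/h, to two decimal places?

φ ≈ 0.25 in/h

Only the 3 blocks with intensity above φ contribute runoff: 0.5, 0.6, 0.9 in/h.
Σ(I−φ)·Δt = d  ⇒  (0.5+0.6+0.9 − 3φ)·2 = 2.5
φ = (2.000 − 2.5/2) / 3 = 0.25 in/h.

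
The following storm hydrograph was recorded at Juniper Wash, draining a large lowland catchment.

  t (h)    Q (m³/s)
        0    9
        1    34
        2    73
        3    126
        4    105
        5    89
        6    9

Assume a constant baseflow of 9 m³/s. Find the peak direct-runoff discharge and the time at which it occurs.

Q_p = 117.0 m³/s at t = 3 h

Subtracting baseflow gives direct-runoff ordinates: 0.0, 25.0, 64.0, 117.0, 96.0, 80.0, 0.0 m³/s.
The maximum is 117.0 m³/s, occurring at the reading for t = 3 h.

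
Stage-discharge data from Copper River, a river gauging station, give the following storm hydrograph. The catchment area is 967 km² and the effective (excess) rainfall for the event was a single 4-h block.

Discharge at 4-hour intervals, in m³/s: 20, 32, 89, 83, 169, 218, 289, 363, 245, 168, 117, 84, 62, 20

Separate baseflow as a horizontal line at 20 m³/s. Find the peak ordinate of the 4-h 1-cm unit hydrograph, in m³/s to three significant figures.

Direct runoff: 0.0, 12.0, 69.0, 63.0, 149.0, 198.0, 269.0, 343.0, 225.0, 148.0, 97.0, 64.0, 42.0, 0.0 m³/s; ΣQ_DR = 1679 m³/s, peak = 343.0 m³/s.
Runoff depth d = ΣQ_DR·Δt / A = 1679 × 14400 / (967 km²) = 25.00 mm.
The 1-cm UH is the DRH scaled by (10 mm)/d, so U_p = 343.0 × 10/25.00 = 137 m³/s.

U_p ≈ 137 m³/s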